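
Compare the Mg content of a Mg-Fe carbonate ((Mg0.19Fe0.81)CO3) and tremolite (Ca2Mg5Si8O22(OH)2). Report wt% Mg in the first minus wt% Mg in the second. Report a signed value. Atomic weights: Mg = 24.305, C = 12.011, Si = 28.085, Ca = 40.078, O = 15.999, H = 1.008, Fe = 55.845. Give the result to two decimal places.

M((Mg0.19Fe0.81)CO3) = 109.860 g/mol, so wt% Mg = 4.618/109.860 × 100 = 4.20%.
M(Ca2Mg5Si8O22(OH)2) = 812.353 g/mol, so wt% Mg = 121.525/812.353 × 100 = 14.96%.
4.20 − 14.96 = -10.76 pp.

-10.76 percentage points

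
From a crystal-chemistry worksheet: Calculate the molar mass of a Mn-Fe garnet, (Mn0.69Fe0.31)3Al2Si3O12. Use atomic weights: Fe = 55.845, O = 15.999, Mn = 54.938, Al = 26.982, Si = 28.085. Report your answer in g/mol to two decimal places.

The formula mass is the sum 2.07×54.938 + 0.93×55.845 + 2×26.982 + 3×28.085 + 12×15.999.

495.86 g/mol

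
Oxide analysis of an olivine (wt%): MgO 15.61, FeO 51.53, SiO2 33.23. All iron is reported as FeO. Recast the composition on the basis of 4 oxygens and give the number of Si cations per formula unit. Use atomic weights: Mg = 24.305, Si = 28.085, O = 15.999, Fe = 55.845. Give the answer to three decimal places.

MgO: 15.61/40.304 = 0.38731 mol → 0.38731 mol Mg, 0.38731 mol O.
FeO: 51.53/71.844 = 0.71725 mol → 0.71725 mol Fe, 0.71725 mol O.
SiO2: 33.23/60.083 = 0.55307 mol → 0.55307 mol Si, 1.10614 mol O.
Total oxygen = 2.21070 mol. Normalization factor = 4/2.21070 = 1.80938.
Si per 4 O = 0.55307 × 1.80938 = 1.001.

1.001 Si apfu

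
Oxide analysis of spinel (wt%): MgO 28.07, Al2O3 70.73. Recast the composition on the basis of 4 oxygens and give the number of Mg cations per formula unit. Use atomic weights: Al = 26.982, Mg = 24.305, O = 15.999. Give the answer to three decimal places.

MgO (M=40.304): mol = 0.69646; Mg = 0.69646, O = 0.69646.
Al2O3 (M=101.961): mol = 0.69370; Al = 1.38740, O = 2.08110.
ΣO = 2.77756; factor = 4/ΣO = 1.44011.
Mg apfu = 0.69646 × 1.44011 = 1.003.

1.003 Mg apfu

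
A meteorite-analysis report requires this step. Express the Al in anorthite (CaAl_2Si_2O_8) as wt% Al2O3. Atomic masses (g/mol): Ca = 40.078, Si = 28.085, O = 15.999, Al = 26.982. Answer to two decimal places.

36.65 wt%

Molar mass of CaAl_2Si_2O_8 = 1×40.078 + 2×26.982 + 2×28.085 + 8×15.999 = 278.204 g/mol.
Each formula unit contains 2 Al, equivalent to 2/2 = 1.0000 mol Al2O3.
M(Al2O3) = 2×26.982 + 3×15.999 = 101.961 g/mol.
Mass of Al2O3 per formula unit = 1.0000 × 101.961 = 101.961 g.
Al2O3 wt% = 101.961 / 278.204 × 100 = 36.65%.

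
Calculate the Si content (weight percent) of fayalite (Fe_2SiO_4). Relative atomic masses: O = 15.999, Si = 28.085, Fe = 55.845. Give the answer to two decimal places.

Formula mass = 2*55.845 + 1*28.085 + 4*15.999 = 203.771 g/mol, of which 28.085 g is Si.
So Si makes up 28.085/203.771 = 0.1378 of the mass, i.e. 13.78%.

13.78 weight percent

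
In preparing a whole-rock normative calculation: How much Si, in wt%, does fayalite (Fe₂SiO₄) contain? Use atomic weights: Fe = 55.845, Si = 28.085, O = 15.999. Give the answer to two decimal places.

M(Fe₂SiO₄) = 203.771 g/mol.
Si contributes 1 × 28.085 = 28.085 g per mole.
28.085/203.771 = 0.1378 → 13.78%.

13.78 wt%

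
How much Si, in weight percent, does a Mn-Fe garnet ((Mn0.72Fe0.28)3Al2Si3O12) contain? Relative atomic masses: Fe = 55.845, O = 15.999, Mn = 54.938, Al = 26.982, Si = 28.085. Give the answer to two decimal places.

Molar mass of (Mn0.72Fe0.28)3Al2Si3O12: 2.16×54.938 + 0.84×55.845 + 2×26.982 + 3×28.085 + 12×15.999 = 495.783 g/mol.
Mass of Si per formula unit: 3 × 28.085 = 84.255 g.
Weight fraction Si = 84.255 / 495.783 = 0.1699.

16.99 weight percent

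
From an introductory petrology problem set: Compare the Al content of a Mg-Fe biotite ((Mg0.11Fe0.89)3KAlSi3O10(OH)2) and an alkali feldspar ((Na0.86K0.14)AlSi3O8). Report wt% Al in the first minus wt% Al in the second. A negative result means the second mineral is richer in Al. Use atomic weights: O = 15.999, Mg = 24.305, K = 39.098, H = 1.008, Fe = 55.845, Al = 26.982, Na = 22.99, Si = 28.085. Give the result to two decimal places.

-4.82 percentage points

M((Mg0.11Fe0.89)3KAlSi3O10(OH)2) = 501.466 g/mol, so wt% Al = 26.982/501.466 × 100 = 5.38%.
M((Na0.86K0.14)AlSi3O8) = 264.474 g/mol, so wt% Al = 26.982/264.474 × 100 = 10.20%.
5.38 − 10.20 = -4.82 pp.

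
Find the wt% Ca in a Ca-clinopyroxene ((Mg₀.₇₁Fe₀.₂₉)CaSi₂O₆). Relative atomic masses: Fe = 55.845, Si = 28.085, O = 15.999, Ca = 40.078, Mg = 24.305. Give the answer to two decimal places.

M((Mg₀.₇₁Fe₀.₂₉)CaSi₂O₆) = 225.694 g/mol.
Ca contributes 1 × 40.078 = 40.078 g per mole.
40.078/225.694 = 0.1776 → 17.76%.

17.76 weight percent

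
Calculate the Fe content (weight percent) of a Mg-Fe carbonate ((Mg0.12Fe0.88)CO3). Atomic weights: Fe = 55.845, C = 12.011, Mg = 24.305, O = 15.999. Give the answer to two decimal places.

43.85 weight percent

Molar mass of (Mg0.12Fe0.88)CO3: 0.12×24.305 + 0.88×55.845 + 1×12.011 + 3×15.999 = 112.068 g/mol.
Mass of Fe per formula unit: 0.88 × 55.845 = 49.144 g.
Weight fraction Fe = 49.144 / 112.068 = 0.4385.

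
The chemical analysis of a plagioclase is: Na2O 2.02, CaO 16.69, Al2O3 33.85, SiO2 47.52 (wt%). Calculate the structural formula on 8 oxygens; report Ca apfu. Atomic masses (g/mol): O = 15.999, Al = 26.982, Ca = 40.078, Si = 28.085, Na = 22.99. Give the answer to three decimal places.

2.02 wt% Na2O ÷ 61.979 g/mol = 0.03259 mol, giving 0.06518 Na and 0.03259 O.
16.69 wt% CaO ÷ 56.077 g/mol = 0.29763 mol, giving 0.29763 Ca and 0.29763 O.
33.85 wt% Al2O3 ÷ 101.961 g/mol = 0.33199 mol, giving 0.66398 Al and 0.99597 O.
47.52 wt% SiO2 ÷ 60.083 g/mol = 0.79091 mol, giving 0.79091 Si and 1.58182 O.
Oxygen sums to 2.90801; scaling by 8/2.90801 = 2.75102 puts the formula on 8 O.
Ca: 0.29763 × 2.75102 = 0.819 atoms per formula unit.

0.819 Ca apfu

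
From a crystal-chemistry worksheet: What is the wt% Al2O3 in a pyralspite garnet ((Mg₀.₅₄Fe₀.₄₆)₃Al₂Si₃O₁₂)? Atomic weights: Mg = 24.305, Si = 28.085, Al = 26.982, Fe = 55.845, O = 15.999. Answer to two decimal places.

22.83 wt%

M((Mg₀.₅₄Fe₀.₄₆)₃Al₂Si₃O₁₂) = 446.647 g/mol; M(Al2O3) = 101.961 g/mol.
Moles Al2O3 per formula unit = 2 Al ÷ 2 = 1.0000.
Al2O3 fraction = (1.0000 × 101.961) / 446.647 = 101.961/446.647 = 0.2283.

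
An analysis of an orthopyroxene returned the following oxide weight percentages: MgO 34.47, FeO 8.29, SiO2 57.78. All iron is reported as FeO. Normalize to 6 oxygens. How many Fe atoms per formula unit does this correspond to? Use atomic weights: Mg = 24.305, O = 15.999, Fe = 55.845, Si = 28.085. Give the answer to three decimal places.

0.239 Fe apfu

MgO: 34.47/40.304 = 0.85525 mol → 0.85525 mol Mg, 0.85525 mol O.
FeO: 8.29/71.844 = 0.11539 mol → 0.11539 mol Fe, 0.11539 mol O.
SiO2: 57.78/60.083 = 0.96167 mol → 0.96167 mol Si, 1.92334 mol O.
Total oxygen = 2.89398 mol. Normalization factor = 6/2.89398 = 2.07327.
Fe per 6 O = 0.11539 × 2.07327 = 0.239.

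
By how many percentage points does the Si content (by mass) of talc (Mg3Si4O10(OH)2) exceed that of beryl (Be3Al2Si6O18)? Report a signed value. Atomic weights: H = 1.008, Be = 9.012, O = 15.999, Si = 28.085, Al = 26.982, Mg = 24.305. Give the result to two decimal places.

-1.73 percentage points

M(Mg3Si4O10(OH)2) = 379.259 g/mol, so wt% Si = 112.340/379.259 × 100 = 29.62%.
M(Be3Al2Si6O18) = 537.492 g/mol, so wt% Si = 168.510/537.492 × 100 = 31.35%.
29.62 − 31.35 = -1.73 pp.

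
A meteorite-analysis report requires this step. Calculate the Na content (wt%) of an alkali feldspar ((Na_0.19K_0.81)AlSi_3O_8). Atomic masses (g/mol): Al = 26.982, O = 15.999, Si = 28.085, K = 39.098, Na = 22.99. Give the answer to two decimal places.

1.59 wt%

M((Na_0.19K_0.81)AlSi_3O_8) = 275.266 g/mol.
Na contributes 0.19 × 22.99 = 4.368 g per mole.
4.368/275.266 = 0.0159 → 1.59%.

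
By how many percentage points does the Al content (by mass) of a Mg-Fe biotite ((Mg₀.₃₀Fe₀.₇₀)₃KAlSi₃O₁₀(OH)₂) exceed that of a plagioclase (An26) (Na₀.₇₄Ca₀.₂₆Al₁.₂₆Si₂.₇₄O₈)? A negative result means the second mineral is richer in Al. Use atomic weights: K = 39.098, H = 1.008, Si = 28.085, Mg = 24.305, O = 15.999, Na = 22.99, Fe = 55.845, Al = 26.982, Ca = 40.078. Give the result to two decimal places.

M((Mg₀.₃₀Fe₀.₇₀)₃KAlSi₃O₁₀(OH)₂) = 483.488 g/mol, so wt% Al = 26.982/483.488 × 100 = 5.58%.
M(Na₀.₇₄Ca₀.₂₆Al₁.₂₆Si₂.₇₄O₈) = 266.375 g/mol, so wt% Al = 33.997/266.375 × 100 = 12.76%.
5.58 − 12.76 = -7.18 pp.

-7.18 percentage points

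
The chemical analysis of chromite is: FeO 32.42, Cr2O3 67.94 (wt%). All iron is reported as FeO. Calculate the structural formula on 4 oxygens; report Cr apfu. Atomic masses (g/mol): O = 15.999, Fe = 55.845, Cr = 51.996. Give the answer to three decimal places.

1.995 Cr apfu

32.42 wt% FeO ÷ 71.844 g/mol = 0.45126 mol, giving 0.45126 Fe and 0.45126 O.
67.94 wt% Cr2O3 ÷ 151.989 g/mol = 0.44701 mol, giving 0.89402 Cr and 1.34103 O.
Oxygen sums to 1.79229; scaling by 4/1.79229 = 2.23178 puts the formula on 4 O.
Cr: 0.89402 × 2.23178 = 1.995 atoms per formula unit.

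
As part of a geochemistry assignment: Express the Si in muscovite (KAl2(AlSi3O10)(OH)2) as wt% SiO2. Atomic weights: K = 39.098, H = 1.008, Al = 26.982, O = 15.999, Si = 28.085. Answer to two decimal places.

M(KAl2(AlSi3O10)(OH)2) = 398.303 g/mol; M(SiO2) = 60.083 g/mol.
Moles SiO2 per formula unit = 3 Si ÷ 1 = 3.0000.
SiO2 fraction = (3.0000 × 60.083) / 398.303 = 180.249/398.303 = 0.4525.

45.25 wt%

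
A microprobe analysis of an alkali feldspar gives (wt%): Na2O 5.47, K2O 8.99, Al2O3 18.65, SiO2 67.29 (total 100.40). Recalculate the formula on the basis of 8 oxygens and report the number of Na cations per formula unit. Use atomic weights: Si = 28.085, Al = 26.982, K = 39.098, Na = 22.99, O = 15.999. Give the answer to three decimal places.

5.47 wt% Na2O ÷ 61.979 g/mol = 0.08826 mol, giving 0.17652 Na and 0.08826 O.
8.99 wt% K2O ÷ 94.195 g/mol = 0.09544 mol, giving 0.19088 K and 0.09544 O.
18.65 wt% Al2O3 ÷ 101.961 g/mol = 0.18291 mol, giving 0.36582 Al and 0.54873 O.
67.29 wt% SiO2 ÷ 60.083 g/mol = 1.11995 mol, giving 1.11995 Si and 2.23990 O.
Oxygen sums to 2.97233; scaling by 8/2.97233 = 2.69149 puts the formula on 8 O.
Na: 0.17652 × 2.69149 = 0.475 atoms per formula unit.

0.475 Na apfu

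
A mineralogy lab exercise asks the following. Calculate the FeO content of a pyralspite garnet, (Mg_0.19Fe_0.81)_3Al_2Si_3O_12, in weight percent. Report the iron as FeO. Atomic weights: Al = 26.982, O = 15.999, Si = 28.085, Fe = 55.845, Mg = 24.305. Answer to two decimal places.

36.39 wt%

Molar mass of (Mg_0.19Fe_0.81)_3Al_2Si_3O_12 = 0.57*24.305 + 2.43*55.845 + 2*26.982 + 3*28.085 + 12*15.999 = 479.764 g/mol.
Each formula unit contains 2.43 Fe, equivalent to 2.43/1 = 2.4300 mol FeO.
M(FeO) = 1×55.845 + 1×15.999 = 71.844 g/mol.
Mass of FeO per formula unit = 2.4300 × 71.844 = 174.581 g.
FeO wt% = 174.581 / 479.764 × 100 = 36.39%.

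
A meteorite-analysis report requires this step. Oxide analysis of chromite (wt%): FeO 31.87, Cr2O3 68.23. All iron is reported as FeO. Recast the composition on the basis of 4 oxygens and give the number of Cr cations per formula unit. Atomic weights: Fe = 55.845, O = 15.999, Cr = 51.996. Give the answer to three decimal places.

31.87 wt% FeO ÷ 71.844 g/mol = 0.44360 mol, giving 0.44360 Fe and 0.44360 O.
68.23 wt% Cr2O3 ÷ 151.989 g/mol = 0.44891 mol, giving 0.89782 Cr and 1.34673 O.
Oxygen sums to 1.79033; scaling by 4/1.79033 = 2.23422 puts the formula on 4 O.
Cr: 0.89782 × 2.23422 = 2.006 atoms per formula unit.

2.006 Cr apfu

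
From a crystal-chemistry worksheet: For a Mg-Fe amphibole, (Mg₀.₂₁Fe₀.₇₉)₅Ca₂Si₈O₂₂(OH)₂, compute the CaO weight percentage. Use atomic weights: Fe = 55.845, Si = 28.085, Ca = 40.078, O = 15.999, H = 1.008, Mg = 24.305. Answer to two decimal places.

Formula mass = 936.936 g/mol.
2 Ca → 2.0000 mol CaO per formula unit; M(CaO) = 56.077, so CaO mass = 112.154 g.
112.154/936.936 × 100 = 11.97 wt%.

11.97 wt%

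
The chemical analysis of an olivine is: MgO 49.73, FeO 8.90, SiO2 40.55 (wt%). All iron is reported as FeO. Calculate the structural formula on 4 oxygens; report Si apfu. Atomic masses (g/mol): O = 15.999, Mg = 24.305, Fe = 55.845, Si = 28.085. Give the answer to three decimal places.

0.997 Si apfu

49.73 wt% MgO ÷ 40.304 g/mol = 1.23387 mol, giving 1.23387 Mg and 1.23387 O.
8.90 wt% FeO ÷ 71.844 g/mol = 0.12388 mol, giving 0.12388 Fe and 0.12388 O.
40.55 wt% SiO2 ÷ 60.083 g/mol = 0.67490 mol, giving 0.67490 Si and 1.34980 O.
Oxygen sums to 2.70755; scaling by 4/2.70755 = 1.47735 puts the formula on 4 O.
Si: 0.67490 × 1.47735 = 0.997 atoms per formula unit.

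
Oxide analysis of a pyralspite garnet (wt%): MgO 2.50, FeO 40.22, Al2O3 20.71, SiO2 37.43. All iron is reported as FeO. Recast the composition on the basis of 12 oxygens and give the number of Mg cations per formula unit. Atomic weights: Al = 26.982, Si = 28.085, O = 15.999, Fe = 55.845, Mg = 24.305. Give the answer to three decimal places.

MgO: 2.50/40.304 = 0.06203 mol → 0.06203 mol Mg, 0.06203 mol O.
FeO: 40.22/71.844 = 0.55982 mol → 0.55982 mol Fe, 0.55982 mol O.
Al2O3: 20.71/101.961 = 0.20312 mol → 0.40624 mol Al, 0.60936 mol O.
SiO2: 37.43/60.083 = 0.62297 mol → 0.62297 mol Si, 1.24594 mol O.
Total oxygen = 2.47715 mol. Normalization factor = 12/2.47715 = 4.84428.
Mg per 12 O = 0.06203 × 4.84428 = 0.300.

0.300 Mg apfu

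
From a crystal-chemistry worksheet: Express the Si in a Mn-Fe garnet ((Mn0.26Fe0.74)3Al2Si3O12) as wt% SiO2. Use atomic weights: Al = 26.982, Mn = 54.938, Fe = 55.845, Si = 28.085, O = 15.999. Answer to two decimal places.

M((Mn0.26Fe0.74)3Al2Si3O12) = 497.035 g/mol; M(SiO2) = 60.083 g/mol.
Moles SiO2 per formula unit = 3 Si ÷ 1 = 3.0000.
SiO2 fraction = (3.0000 × 60.083) / 497.035 = 180.249/497.035 = 0.3626.

36.26 wt%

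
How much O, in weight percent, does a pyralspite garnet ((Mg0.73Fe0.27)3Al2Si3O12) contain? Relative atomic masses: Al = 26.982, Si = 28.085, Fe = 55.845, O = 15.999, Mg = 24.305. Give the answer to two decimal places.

44.79 weight percent

Formula mass = 2.19×24.305 + 0.81×55.845 + 2×26.982 + 3×28.085 + 12×15.999 = 428.669 g/mol, of which 191.988 g is O.
So O makes up 191.988/428.669 = 0.4479 of the mass, i.e. 44.79%.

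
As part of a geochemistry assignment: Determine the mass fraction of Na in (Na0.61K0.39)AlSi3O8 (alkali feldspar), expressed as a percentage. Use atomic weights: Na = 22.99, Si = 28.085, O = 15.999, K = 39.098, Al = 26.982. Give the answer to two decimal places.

5.22 mass %

M((Na0.61K0.39)AlSi3O8) = 268.501 g/mol.
Na contributes 0.61 × 22.99 = 14.024 g per mole.
14.024/268.501 = 0.0522 → 5.22%.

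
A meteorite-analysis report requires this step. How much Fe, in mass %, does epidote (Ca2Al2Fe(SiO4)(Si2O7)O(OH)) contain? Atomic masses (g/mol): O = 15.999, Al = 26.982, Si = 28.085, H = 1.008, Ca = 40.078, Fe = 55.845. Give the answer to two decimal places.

Molar mass of Ca2Al2Fe(SiO4)(Si2O7)O(OH): 2×40.078 + 2×26.982 + 1×55.845 + 3×28.085 + 13×15.999 + 1×1.008 = 483.215 g/mol.
Mass of Fe per formula unit: 1 × 55.845 = 55.845 g.
Weight fraction Fe = 55.845 / 483.215 = 0.1156.

11.56 mass %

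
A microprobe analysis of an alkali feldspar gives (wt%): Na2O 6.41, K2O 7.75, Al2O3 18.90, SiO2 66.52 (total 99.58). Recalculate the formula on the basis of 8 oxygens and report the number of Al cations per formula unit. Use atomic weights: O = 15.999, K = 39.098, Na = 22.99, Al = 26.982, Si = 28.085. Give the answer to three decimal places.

1.003 Al apfu

Na2O (M=61.979): mol = 0.10342; Na = 0.20684, O = 0.10342.
K2O (M=94.195): mol = 0.08228; K = 0.16456, O = 0.08228.
Al2O3 (M=101.961): mol = 0.18536; Al = 0.37072, O = 0.55608.
SiO2 (M=60.083): mol = 1.10714; Si = 1.10714, O = 2.21428.
ΣO = 2.95606; factor = 8/ΣO = 2.70631.
Al apfu = 0.37072 × 2.70631 = 1.003.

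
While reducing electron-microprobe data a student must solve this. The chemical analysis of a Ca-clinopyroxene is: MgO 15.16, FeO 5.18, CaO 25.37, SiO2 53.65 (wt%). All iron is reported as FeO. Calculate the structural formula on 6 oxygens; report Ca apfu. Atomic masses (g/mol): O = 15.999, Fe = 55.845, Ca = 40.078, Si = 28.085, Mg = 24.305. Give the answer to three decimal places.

15.16 wt% MgO ÷ 40.304 g/mol = 0.37614 mol, giving 0.37614 Mg and 0.37614 O.
5.18 wt% FeO ÷ 71.844 g/mol = 0.07210 mol, giving 0.07210 Fe and 0.07210 O.
25.37 wt% CaO ÷ 56.077 g/mol = 0.45241 mol, giving 0.45241 Ca and 0.45241 O.
53.65 wt% SiO2 ÷ 60.083 g/mol = 0.89293 mol, giving 0.89293 Si and 1.78586 O.
Oxygen sums to 2.68651; scaling by 6/2.68651 = 2.23338 puts the formula on 6 O.
Ca: 0.45241 × 2.23338 = 1.010 atoms per formula unit.

1.010 Ca apfu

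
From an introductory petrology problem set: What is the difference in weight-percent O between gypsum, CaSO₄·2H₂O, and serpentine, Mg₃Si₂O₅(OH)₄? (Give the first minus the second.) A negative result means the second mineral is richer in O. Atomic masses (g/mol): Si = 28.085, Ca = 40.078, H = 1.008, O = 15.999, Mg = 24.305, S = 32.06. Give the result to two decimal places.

First mineral: 95.994 g O in 172.164 g formula = 55.76 wt% O.
Second mineral: 143.991 g O in 277.108 g formula = 51.96 wt% O.
55.76% − 51.96% gives a difference of 3.80 percentage points.

3.80 percentage points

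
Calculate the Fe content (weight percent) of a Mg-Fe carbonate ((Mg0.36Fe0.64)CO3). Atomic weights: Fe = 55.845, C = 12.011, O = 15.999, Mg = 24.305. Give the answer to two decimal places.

Formula mass = 0.36×24.305 + 0.64×55.845 + 1×12.011 + 3×15.999 = 104.499 g/mol, of which 35.741 g is Fe.
So Fe makes up 35.741/104.499 = 0.3420 of the mass, i.e. 34.20%.

34.20 weight percent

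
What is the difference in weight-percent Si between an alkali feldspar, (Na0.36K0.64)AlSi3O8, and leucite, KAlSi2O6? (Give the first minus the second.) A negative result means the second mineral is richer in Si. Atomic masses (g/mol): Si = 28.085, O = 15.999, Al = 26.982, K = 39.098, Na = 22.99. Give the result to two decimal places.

Si in (Na0.36K0.64)AlSi3O8: molar mass 272.528 g/mol; 3×28.085 = 84.255 g → 30.92 wt%.
Si in KAlSi2O6: molar mass 218.244 g/mol; 2×28.085 = 56.170 g → 25.74 wt%.
Difference = 30.92 − 25.74 = 5.18 percentage points.

5.18 percentage points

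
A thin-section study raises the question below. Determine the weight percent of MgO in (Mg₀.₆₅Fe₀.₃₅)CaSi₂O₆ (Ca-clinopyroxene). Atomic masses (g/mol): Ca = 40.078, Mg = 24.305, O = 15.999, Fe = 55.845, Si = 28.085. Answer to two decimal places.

Molar mass of (Mg₀.₆₅Fe₀.₃₅)CaSi₂O₆ = 0.65·24.305 + 0.35·55.845 + 1·40.078 + 2·28.085 + 6·15.999 = 227.586 g/mol.
Each formula unit contains 0.65 Mg, equivalent to 0.65/1 = 0.6500 mol MgO.
M(MgO) = 1×24.305 + 1×15.999 = 40.304 g/mol.
Mass of MgO per formula unit = 0.6500 × 40.304 = 26.198 g.
MgO wt% = 26.198 / 227.586 × 100 = 11.51%.

11.51 wt%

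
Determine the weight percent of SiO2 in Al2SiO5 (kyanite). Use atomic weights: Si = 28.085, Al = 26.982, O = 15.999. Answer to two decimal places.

M(Al2SiO5) = 162.044 g/mol; M(SiO2) = 60.083 g/mol.
Moles SiO2 per formula unit = 1 Si ÷ 1 = 1.0000.
SiO2 fraction = (1.0000 × 60.083) / 162.044 = 60.083/162.044 = 0.3708.

37.08 wt%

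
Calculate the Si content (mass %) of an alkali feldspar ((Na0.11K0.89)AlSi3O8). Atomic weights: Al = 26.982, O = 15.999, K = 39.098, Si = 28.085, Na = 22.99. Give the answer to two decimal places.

M((Na0.11K0.89)AlSi3O8) = 276.555 g/mol.
Si contributes 3 × 28.085 = 84.255 g per mole.
84.255/276.555 = 0.3047 → 30.47%.

30.47 mass %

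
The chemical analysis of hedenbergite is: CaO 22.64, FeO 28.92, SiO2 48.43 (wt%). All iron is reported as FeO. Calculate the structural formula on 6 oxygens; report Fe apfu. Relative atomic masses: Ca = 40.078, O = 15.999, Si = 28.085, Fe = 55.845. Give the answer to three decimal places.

0.999 Fe apfu

CaO (M=56.077): mol = 0.40373; Ca = 0.40373, O = 0.40373.
FeO (M=71.844): mol = 0.40254; Fe = 0.40254, O = 0.40254.
SiO2 (M=60.083): mol = 0.80605; Si = 0.80605, O = 1.61210.
ΣO = 2.41837; factor = 6/ΣO = 2.48101.
Fe apfu = 0.40254 × 2.48101 = 0.999.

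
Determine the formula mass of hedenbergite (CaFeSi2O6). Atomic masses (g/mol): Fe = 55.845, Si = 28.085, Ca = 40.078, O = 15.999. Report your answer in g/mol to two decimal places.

The formula mass is the sum 1·40.078 + 1·55.845 + 2·28.085 + 6·15.999.

248.09 g/mol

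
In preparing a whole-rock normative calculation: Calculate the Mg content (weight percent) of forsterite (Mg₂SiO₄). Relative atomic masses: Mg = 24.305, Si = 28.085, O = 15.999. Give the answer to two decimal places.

Formula mass = 2×24.305 + 1×28.085 + 4×15.999 = 140.691 g/mol, of which 48.610 g is Mg.
So Mg makes up 48.610/140.691 = 0.3455 of the mass, i.e. 34.55%.

34.55 weight percent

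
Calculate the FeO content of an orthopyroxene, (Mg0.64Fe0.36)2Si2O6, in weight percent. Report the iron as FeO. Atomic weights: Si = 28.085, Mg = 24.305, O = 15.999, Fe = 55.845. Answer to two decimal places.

M((Mg0.64Fe0.36)2Si2O6) = 223.483 g/mol; M(FeO) = 71.844 g/mol.
Moles FeO per formula unit = 0.72 Fe ÷ 1 = 0.7200.
FeO fraction = (0.7200 × 71.844) / 223.483 = 51.728/223.483 = 0.2315.

23.15 wt%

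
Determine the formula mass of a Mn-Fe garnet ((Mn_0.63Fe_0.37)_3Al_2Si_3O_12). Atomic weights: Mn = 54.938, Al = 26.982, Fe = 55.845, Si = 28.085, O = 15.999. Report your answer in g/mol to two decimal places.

496.03 g/mol

M = 1.89·54.938 + 1.11·55.845 + 2·26.982 + 3·28.085 + 12·15.999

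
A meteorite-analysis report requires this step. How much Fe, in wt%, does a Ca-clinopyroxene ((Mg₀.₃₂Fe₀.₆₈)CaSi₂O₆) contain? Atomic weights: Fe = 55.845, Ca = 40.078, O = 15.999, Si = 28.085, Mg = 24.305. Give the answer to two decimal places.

Molar mass of (Mg₀.₃₂Fe₀.₆₈)CaSi₂O₆: 0.32·24.305 + 0.68·55.845 + 1·40.078 + 2·28.085 + 6·15.999 = 237.994 g/mol.
Mass of Fe per formula unit: 0.68 × 55.845 = 37.975 g.
Weight fraction Fe = 37.975 / 237.994 = 0.1596.

15.96 wt%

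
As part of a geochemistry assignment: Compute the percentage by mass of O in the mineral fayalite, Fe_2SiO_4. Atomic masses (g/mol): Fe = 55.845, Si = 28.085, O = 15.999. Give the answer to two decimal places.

M(Fe_2SiO_4) = 203.771 g/mol.
O contributes 4 × 15.999 = 63.996 g per mole.
63.996/203.771 = 0.3141 → 31.41%.

31.41 weight percent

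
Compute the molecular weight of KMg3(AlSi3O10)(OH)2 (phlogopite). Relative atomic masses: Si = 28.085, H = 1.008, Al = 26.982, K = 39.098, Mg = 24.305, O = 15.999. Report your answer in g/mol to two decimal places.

417.25 g/mol

M = 1*39.098 + 3*24.305 + 1*26.982 + 3*28.085 + 12*15.999 + 2*1.008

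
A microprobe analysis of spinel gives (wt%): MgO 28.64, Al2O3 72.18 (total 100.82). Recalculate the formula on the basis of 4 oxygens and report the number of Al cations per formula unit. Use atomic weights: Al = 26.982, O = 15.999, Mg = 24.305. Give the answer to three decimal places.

1.998 Al apfu

MgO: 28.64/40.304 = 0.71060 mol → 0.71060 mol Mg, 0.71060 mol O.
Al2O3: 72.18/101.961 = 0.70792 mol → 1.41584 mol Al, 2.12376 mol O.
Total oxygen = 2.83436 mol. Normalization factor = 4/2.83436 = 1.41125.
Al per 4 O = 1.41584 × 1.41125 = 1.998.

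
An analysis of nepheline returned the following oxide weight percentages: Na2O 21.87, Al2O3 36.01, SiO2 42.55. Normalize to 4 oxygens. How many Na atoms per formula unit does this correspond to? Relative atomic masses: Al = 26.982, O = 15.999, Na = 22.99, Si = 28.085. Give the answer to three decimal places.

0.998 Na apfu

Na2O (M=61.979): mol = 0.35286; Na = 0.70572, O = 0.35286.
Al2O3 (M=101.961): mol = 0.35317; Al = 0.70634, O = 1.05951.
SiO2 (M=60.083): mol = 0.70819; Si = 0.70819, O = 1.41638.
ΣO = 2.82875; factor = 4/ΣO = 1.41405.
Na apfu = 0.70572 × 1.41405 = 0.998.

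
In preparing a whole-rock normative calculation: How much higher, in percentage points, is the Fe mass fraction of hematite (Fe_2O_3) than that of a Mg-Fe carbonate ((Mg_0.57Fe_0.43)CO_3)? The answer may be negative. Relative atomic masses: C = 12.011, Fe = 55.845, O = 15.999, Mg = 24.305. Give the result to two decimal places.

Fe in Fe_2O_3: molar mass 159.687 g/mol; 2×55.845 = 111.690 g → 69.94 wt%.
Fe in (Mg_0.57Fe_0.43)CO_3: molar mass 97.875 g/mol; 0.43×55.845 = 24.013 g → 24.53 wt%.
Difference = 69.94 − 24.53 = 45.41 percentage points.

45.41 percentage points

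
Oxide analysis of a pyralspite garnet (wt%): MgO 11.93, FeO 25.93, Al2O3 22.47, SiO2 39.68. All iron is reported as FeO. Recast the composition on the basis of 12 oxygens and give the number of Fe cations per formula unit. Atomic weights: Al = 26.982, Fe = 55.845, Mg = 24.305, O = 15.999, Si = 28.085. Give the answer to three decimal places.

1.641 Fe apfu

MgO: 11.93/40.304 = 0.29600 mol → 0.29600 mol Mg, 0.29600 mol O.
FeO: 25.93/71.844 = 0.36092 mol → 0.36092 mol Fe, 0.36092 mol O.
Al2O3: 22.47/101.961 = 0.22038 mol → 0.44076 mol Al, 0.66114 mol O.
SiO2: 39.68/60.083 = 0.66042 mol → 0.66042 mol Si, 1.32084 mol O.
Total oxygen = 2.63890 mol. Normalization factor = 12/2.63890 = 4.54735.
Fe per 12 O = 0.36092 × 4.54735 = 1.641.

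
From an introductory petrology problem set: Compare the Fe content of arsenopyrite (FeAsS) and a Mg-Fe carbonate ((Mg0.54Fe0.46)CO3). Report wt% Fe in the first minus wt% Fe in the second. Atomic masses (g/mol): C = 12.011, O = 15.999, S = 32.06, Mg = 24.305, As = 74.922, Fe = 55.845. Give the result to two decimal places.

First mineral: 55.845 g Fe in 162.827 g formula = 34.30 wt% Fe.
Second mineral: 25.689 g Fe in 98.821 g formula = 26.00 wt% Fe.
34.30% − 26.00% gives a difference of 8.30 percentage points.

8.30 percentage points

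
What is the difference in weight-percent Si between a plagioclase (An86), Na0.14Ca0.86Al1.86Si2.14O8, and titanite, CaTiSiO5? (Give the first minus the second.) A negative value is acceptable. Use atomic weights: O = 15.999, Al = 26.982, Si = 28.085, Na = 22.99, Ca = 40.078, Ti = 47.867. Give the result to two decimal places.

7.45 percentage points

M(Na0.14Ca0.86Al1.86Si2.14O8) = 275.966 g/mol, so wt% Si = 60.102/275.966 × 100 = 21.78%.
M(CaTiSiO5) = 196.025 g/mol, so wt% Si = 28.085/196.025 × 100 = 14.33%.
21.78 − 14.33 = 7.45 pp.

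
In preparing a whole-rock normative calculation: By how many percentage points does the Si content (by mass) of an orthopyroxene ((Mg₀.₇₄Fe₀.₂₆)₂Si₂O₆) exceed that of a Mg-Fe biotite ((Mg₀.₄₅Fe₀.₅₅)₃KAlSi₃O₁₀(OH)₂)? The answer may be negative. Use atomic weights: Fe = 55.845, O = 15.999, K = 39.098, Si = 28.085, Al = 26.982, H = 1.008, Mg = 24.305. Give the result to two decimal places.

7.91 percentage points

M((Mg₀.₇₄Fe₀.₂₆)₂Si₂O₆) = 217.175 g/mol, so wt% Si = 56.170/217.175 × 100 = 25.86%.
M((Mg₀.₄₅Fe₀.₅₅)₃KAlSi₃O₁₀(OH)₂) = 469.295 g/mol, so wt% Si = 84.255/469.295 × 100 = 17.95%.
25.86 − 17.95 = 7.91 pp.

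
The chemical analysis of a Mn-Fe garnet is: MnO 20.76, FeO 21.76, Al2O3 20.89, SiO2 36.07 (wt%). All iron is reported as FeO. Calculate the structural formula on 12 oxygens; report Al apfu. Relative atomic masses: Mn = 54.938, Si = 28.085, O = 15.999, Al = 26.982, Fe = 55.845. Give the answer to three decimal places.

20.76 wt% MnO ÷ 70.937 g/mol = 0.29265 mol, giving 0.29265 Mn and 0.29265 O.
21.76 wt% FeO ÷ 71.844 g/mol = 0.30288 mol, giving 0.30288 Fe and 0.30288 O.
20.89 wt% Al2O3 ÷ 101.961 g/mol = 0.20488 mol, giving 0.40976 Al and 0.61464 O.
36.07 wt% SiO2 ÷ 60.083 g/mol = 0.60034 mol, giving 0.60034 Si and 1.20068 O.
Oxygen sums to 2.41085; scaling by 12/2.41085 = 4.97750 puts the formula on 12 O.
Al: 0.40976 × 4.97750 = 2.040 atoms per formula unit.

2.040 Al apfu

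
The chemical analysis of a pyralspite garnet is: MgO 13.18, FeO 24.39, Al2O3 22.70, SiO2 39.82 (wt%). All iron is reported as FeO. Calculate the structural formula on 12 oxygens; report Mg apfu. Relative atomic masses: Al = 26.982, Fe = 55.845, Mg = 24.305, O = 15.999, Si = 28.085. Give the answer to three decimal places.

1.475 Mg apfu

MgO (M=40.304): mol = 0.32701; Mg = 0.32701, O = 0.32701.
FeO (M=71.844): mol = 0.33949; Fe = 0.33949, O = 0.33949.
Al2O3 (M=101.961): mol = 0.22263; Al = 0.44526, O = 0.66789.
SiO2 (M=60.083): mol = 0.66275; Si = 0.66275, O = 1.32550.
ΣO = 2.65989; factor = 12/ΣO = 4.51146.
Mg apfu = 0.32701 × 4.51146 = 1.475.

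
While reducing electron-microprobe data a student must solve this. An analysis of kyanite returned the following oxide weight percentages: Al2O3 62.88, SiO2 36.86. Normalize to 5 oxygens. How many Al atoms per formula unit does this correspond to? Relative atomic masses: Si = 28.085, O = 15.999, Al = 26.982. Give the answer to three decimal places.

2.004 Al apfu

62.88 wt% Al2O3 ÷ 101.961 g/mol = 0.61671 mol, giving 1.23342 Al and 1.85013 O.
36.86 wt% SiO2 ÷ 60.083 g/mol = 0.61348 mol, giving 0.61348 Si and 1.22696 O.
Oxygen sums to 3.07709; scaling by 5/3.07709 = 1.62491 puts the formula on 5 O.
Al: 1.23342 × 1.62491 = 2.004 atoms per formula unit.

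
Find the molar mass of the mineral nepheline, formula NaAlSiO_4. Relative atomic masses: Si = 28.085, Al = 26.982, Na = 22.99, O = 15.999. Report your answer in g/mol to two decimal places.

The formula mass is the sum 1(22.99) + 1(26.982) + 1(28.085) + 4(15.999).

142.05 g/mol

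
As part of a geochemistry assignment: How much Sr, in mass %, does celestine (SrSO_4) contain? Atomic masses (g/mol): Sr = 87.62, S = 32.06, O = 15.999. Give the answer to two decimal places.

47.70 mass %

Formula mass = 1*87.62 + 1*32.06 + 4*15.999 = 183.676 g/mol, of which 87.620 g is Sr.
So Sr makes up 87.620/183.676 = 0.4770 of the mass, i.e. 47.70%.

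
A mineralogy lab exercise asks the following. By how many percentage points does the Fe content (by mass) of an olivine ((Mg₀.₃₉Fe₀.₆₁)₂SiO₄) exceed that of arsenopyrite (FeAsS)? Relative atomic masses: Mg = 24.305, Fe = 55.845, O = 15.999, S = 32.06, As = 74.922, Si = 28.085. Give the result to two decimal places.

3.73 percentage points

M((Mg₀.₃₉Fe₀.₆₁)₂SiO₄) = 179.170 g/mol, so wt% Fe = 68.131/179.170 × 100 = 38.03%.
M(FeAsS) = 162.827 g/mol, so wt% Fe = 55.845/162.827 × 100 = 34.30%.
38.03 − 34.30 = 3.73 pp.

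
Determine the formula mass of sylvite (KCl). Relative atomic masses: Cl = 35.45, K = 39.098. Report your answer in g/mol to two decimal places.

74.55 g/mol

K: 1 × 39.098 = 39.0980
Cl: 1 × 35.45 = 35.4500
Summing the contributions gives the formula mass.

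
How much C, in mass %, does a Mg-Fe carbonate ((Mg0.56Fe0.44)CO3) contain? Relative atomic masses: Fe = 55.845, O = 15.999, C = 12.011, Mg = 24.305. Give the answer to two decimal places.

M((Mg0.56Fe0.44)CO3) = 98.191 g/mol.
C contributes 1 × 12.011 = 12.011 g per mole.
12.011/98.191 = 0.1223 → 12.23%.

12.23 mass %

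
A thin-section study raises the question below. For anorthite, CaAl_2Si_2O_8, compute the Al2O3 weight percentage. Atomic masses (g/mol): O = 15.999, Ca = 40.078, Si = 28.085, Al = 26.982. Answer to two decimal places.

36.65 wt%

M(CaAl_2Si_2O_8) = 278.204 g/mol; M(Al2O3) = 101.961 g/mol.
Moles Al2O3 per formula unit = 2 Al ÷ 2 = 1.0000.
Al2O3 fraction = (1.0000 × 101.961) / 278.204 = 101.961/278.204 = 0.3665.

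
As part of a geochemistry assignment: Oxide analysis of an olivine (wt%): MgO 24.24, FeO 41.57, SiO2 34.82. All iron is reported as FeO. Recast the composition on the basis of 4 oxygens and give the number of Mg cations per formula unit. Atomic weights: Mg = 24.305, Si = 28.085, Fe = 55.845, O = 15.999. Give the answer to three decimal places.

MgO (M=40.304): mol = 0.60143; Mg = 0.60143, O = 0.60143.
FeO (M=71.844): mol = 0.57861; Fe = 0.57861, O = 0.57861.
SiO2 (M=60.083): mol = 0.57953; Si = 0.57953, O = 1.15906.
ΣO = 2.33910; factor = 4/ΣO = 1.71006.
Mg apfu = 0.60143 × 1.71006 = 1.028.

1.028 Mg apfu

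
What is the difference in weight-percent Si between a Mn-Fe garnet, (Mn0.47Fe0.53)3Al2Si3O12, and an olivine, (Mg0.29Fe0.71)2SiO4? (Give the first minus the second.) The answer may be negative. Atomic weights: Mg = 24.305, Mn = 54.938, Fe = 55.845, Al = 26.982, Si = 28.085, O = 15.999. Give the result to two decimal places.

1.83 percentage points

First mineral: 84.255 g Si in 496.463 g formula = 16.97 wt% Si.
Second mineral: 28.085 g Si in 185.478 g formula = 15.14 wt% Si.
16.97% − 15.14% gives a difference of 1.83 percentage points.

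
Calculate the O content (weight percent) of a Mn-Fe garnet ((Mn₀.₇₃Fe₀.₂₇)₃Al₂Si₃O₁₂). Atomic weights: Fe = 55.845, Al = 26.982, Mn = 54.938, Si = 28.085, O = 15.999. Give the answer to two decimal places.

38.73 weight percent

Molar mass of (Mn₀.₇₃Fe₀.₂₇)₃Al₂Si₃O₁₂: 2.19×54.938 + 0.81×55.845 + 2×26.982 + 3×28.085 + 12×15.999 = 495.756 g/mol.
Mass of O per formula unit: 12 × 15.999 = 191.988 g.
Weight fraction O = 191.988 / 495.756 = 0.3873.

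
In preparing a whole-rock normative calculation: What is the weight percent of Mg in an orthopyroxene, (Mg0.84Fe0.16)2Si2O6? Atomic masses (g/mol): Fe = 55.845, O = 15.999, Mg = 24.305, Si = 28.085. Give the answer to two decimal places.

19.36 wt%

M((Mg0.84Fe0.16)2Si2O6) = 210.867 g/mol.
Mg contributes 1.68 × 24.305 = 40.832 g per mole.
40.832/210.867 = 0.1936 → 19.36%.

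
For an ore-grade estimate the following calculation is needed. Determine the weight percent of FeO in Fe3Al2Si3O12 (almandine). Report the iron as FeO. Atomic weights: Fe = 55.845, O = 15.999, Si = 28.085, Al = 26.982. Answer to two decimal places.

43.30 wt%

Molar mass of Fe3Al2Si3O12 = 3·55.845 + 2·26.982 + 3·28.085 + 12·15.999 = 497.742 g/mol.
Each formula unit contains 3 Fe, equivalent to 3/1 = 3.0000 mol FeO.
M(FeO) = 1×55.845 + 1×15.999 = 71.844 g/mol.
Mass of FeO per formula unit = 3.0000 × 71.844 = 215.532 g.
FeO wt% = 215.532 / 497.742 × 100 = 43.30%.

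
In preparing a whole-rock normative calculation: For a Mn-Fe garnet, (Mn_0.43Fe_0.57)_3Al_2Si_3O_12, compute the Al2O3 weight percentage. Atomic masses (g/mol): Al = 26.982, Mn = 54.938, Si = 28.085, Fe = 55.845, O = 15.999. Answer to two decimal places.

20.53 wt%

Formula mass = 496.572 g/mol.
2 Al → 1.0000 mol Al2O3 per formula unit; M(Al2O3) = 101.961, so Al2O3 mass = 101.961 g.
101.961/496.572 × 100 = 20.53 wt%.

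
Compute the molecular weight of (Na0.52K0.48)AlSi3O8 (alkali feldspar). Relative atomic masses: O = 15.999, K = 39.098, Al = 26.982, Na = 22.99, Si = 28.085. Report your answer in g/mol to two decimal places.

M = 0.52×22.99 + 0.48×39.098 + 1×26.982 + 3×28.085 + 8×15.999

269.95 g/mol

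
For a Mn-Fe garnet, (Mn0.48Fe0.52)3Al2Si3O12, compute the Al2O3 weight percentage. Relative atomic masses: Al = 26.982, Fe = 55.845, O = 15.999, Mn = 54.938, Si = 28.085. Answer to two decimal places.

Molar mass of (Mn0.48Fe0.52)3Al2Si3O12 = 1.44×54.938 + 1.56×55.845 + 2×26.982 + 3×28.085 + 12×15.999 = 496.436 g/mol.
Each formula unit contains 2 Al, equivalent to 2/2 = 1.0000 mol Al2O3.
M(Al2O3) = 2×26.982 + 3×15.999 = 101.961 g/mol.
Mass of Al2O3 per formula unit = 1.0000 × 101.961 = 101.961 g.
Al2O3 wt% = 101.961 / 496.436 × 100 = 20.54%.

20.54 wt%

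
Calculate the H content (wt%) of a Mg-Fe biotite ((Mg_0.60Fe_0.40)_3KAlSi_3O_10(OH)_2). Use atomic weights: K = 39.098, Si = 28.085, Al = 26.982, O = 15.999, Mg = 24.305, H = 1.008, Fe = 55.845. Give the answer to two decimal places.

Molar mass of (Mg_0.60Fe_0.40)_3KAlSi_3O_10(OH)_2: 1.80·24.305 + 1.20·55.845 + 1·39.098 + 1·26.982 + 3·28.085 + 12·15.999 + 2·1.008 = 455.102 g/mol.
Mass of H per formula unit: 2 × 1.008 = 2.016 g.
Weight fraction H = 2.016 / 455.102 = 0.0044.

0.44 wt%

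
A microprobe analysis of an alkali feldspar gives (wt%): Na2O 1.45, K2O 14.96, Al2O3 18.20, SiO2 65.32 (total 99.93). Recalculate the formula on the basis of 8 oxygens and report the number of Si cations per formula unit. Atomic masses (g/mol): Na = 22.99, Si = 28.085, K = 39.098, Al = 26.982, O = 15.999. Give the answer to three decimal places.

3.007 Si apfu

1.45 wt% Na2O ÷ 61.979 g/mol = 0.02340 mol, giving 0.04680 Na and 0.02340 O.
14.96 wt% K2O ÷ 94.195 g/mol = 0.15882 mol, giving 0.31764 K and 0.15882 O.
18.20 wt% Al2O3 ÷ 101.961 g/mol = 0.17850 mol, giving 0.35700 Al and 0.53550 O.
65.32 wt% SiO2 ÷ 60.083 g/mol = 1.08716 mol, giving 1.08716 Si and 2.17432 O.
Oxygen sums to 2.89204; scaling by 8/2.89204 = 2.76621 puts the formula on 8 O.
Si: 1.08716 × 2.76621 = 3.007 atoms per formula unit.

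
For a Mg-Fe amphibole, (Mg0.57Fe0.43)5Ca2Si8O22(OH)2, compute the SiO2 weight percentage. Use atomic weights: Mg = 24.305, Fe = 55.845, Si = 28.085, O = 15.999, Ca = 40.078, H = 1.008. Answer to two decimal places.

Formula mass = 880.164 g/mol.
8 Si → 8.0000 mol SiO2 per formula unit; M(SiO2) = 60.083, so SiO2 mass = 480.664 g.
480.664/880.164 × 100 = 54.61 wt%.

54.61 wt%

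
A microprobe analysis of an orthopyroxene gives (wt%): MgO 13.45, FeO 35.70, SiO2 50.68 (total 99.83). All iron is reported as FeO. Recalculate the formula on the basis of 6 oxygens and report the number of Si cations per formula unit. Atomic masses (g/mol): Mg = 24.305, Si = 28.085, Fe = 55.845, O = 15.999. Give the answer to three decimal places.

2.010 Si apfu

13.45 wt% MgO ÷ 40.304 g/mol = 0.33371 mol, giving 0.33371 Mg and 0.33371 O.
35.70 wt% FeO ÷ 71.844 g/mol = 0.49691 mol, giving 0.49691 Fe and 0.49691 O.
50.68 wt% SiO2 ÷ 60.083 g/mol = 0.84350 mol, giving 0.84350 Si and 1.68700 O.
Oxygen sums to 2.51762; scaling by 6/2.51762 = 2.38320 puts the formula on 6 O.
Si: 0.84350 × 2.38320 = 2.010 atoms per formula unit.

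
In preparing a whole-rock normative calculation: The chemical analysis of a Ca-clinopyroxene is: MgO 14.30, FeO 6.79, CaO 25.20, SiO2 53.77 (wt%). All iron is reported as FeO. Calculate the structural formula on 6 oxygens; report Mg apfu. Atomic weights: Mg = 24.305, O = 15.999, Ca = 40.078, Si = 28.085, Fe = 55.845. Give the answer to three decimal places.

0.792 Mg apfu

14.30 wt% MgO ÷ 40.304 g/mol = 0.35480 mol, giving 0.35480 Mg and 0.35480 O.
6.79 wt% FeO ÷ 71.844 g/mol = 0.09451 mol, giving 0.09451 Fe and 0.09451 O.
25.20 wt% CaO ÷ 56.077 g/mol = 0.44938 mol, giving 0.44938 Ca and 0.44938 O.
53.77 wt% SiO2 ÷ 60.083 g/mol = 0.89493 mol, giving 0.89493 Si and 1.78986 O.
Oxygen sums to 2.68855; scaling by 6/2.68855 = 2.23169 puts the formula on 6 O.
Mg: 0.35480 × 2.23169 = 0.792 atoms per formula unit.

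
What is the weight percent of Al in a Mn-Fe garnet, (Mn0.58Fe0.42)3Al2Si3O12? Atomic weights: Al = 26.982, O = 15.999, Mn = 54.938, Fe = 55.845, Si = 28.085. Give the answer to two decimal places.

10.88 weight percent

M((Mn0.58Fe0.42)3Al2Si3O12) = 496.164 g/mol.
Al contributes 2 × 26.982 = 53.964 g per mole.
53.964/496.164 = 0.1088 → 10.88%.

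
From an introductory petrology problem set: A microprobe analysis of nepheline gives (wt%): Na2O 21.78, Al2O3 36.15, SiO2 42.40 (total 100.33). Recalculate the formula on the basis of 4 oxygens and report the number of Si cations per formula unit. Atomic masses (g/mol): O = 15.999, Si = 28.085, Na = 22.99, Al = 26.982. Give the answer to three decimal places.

0.999 Si apfu

Na2O (M=61.979): mol = 0.35141; Na = 0.70282, O = 0.35141.
Al2O3 (M=101.961): mol = 0.35455; Al = 0.70910, O = 1.06365.
SiO2 (M=60.083): mol = 0.70569; Si = 0.70569, O = 1.41138.
ΣO = 2.82644; factor = 4/ΣO = 1.41521.
Si apfu = 0.70569 × 1.41521 = 0.999.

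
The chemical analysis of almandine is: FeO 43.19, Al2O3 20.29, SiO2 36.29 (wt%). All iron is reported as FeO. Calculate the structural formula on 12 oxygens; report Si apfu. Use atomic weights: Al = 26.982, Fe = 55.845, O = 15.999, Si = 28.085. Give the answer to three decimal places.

3.012 Si apfu

FeO (M=71.844): mol = 0.60116; Fe = 0.60116, O = 0.60116.
Al2O3 (M=101.961): mol = 0.19900; Al = 0.39800, O = 0.59700.
SiO2 (M=60.083): mol = 0.60400; Si = 0.60400, O = 1.20800.
ΣO = 2.40616; factor = 12/ΣO = 4.98720.
Si apfu = 0.60400 × 4.98720 = 3.012.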